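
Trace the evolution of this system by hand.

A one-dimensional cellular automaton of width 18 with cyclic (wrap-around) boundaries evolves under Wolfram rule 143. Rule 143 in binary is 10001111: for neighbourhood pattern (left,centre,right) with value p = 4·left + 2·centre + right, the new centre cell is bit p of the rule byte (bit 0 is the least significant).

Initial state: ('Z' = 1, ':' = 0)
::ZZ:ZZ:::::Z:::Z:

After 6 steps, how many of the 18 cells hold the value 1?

10

[0] ::ZZ:ZZ:::::Z:::Z:
[1] ZZZ::Z::ZZZZZ:ZZZ:
[2] ZZ::ZZ:ZZZZZ::ZZ::
[3] Z::ZZ::ZZZZ::ZZ::Z
[4] ::ZZ::ZZZZ::ZZ::ZZ
[5] :ZZ::ZZZZ::ZZ::ZZ:
[6] ZZ::ZZZZ::ZZ::ZZ::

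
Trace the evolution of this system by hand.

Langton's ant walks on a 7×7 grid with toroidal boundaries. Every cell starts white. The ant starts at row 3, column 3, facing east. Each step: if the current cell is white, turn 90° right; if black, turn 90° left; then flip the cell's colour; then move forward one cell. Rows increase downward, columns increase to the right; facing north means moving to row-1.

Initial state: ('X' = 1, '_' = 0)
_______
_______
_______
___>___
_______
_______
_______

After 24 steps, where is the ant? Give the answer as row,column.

1,1

[0] _______
_______
_______
___>___
_______
_______
_______
[1] _______
_______
_______
___X___
___v___
_______
_______
[2] _______
_______
_______
___X___
__<X___
_______
_______
[3] _______
_______
_______
__^X___
__XX___
_______
_______
[4] _______
_______
_______
__X>___
__XX___
_______
_______
[5] _______
_______
___^___
__X____
__XX___
_______
_______
[6] _______
_______
___X>__
__X____
__XX___
_______
_______
[7] _______
_______
___XX__
__X_v__
__XX___
_______
_______
[8] _______
_______
___XX__
__X<X__
__XX___
_______
_______
[9] _______
_______
___^X__
__XXX__
__XX___
_______
_______
[10] _______
_______
__<_X__
__XXX__
__XX___
_______
_______
[11] _______
__^____
__X_X__
__XXX__
__XX___
_______
_______
[12] _______
__X>___
__X_X__
__XXX__
__XX___
_______
_______
[13] _______
__XX___
__XvX__
__XXX__
__XX___
_______
_______
[14] _______
__XX___
__<XX__
__XXX__
__XX___
_______
_______
[15] _______
__XX___
___XX__
__vXX__
__XX___
_______
_______
[16] _______
__XX___
___XX__
___>X__
__XX___
_______
_______
[17] _______
__XX___
___^X__
____X__
__XX___
_______
_______
[18] _______
__XX___
__<_X__
____X__
__XX___
_______
_______
[19] _______
__^X___
__X_X__
____X__
__XX___
_______
_______
[20] _______
_<_X___
__X_X__
____X__
__XX___
_______
_______
[21] _^_____
_X_X___
__X_X__
____X__
__XX___
_______
_______
[22] _X>____
_X_X___
__X_X__
____X__
__XX___
_______
_______
[23] _XX____
_XvX___
__X_X__
____X__
__XX___
_______
_______
[24] _XX____
_<XX___
__X_X__
____X__
__XX___
_______
_______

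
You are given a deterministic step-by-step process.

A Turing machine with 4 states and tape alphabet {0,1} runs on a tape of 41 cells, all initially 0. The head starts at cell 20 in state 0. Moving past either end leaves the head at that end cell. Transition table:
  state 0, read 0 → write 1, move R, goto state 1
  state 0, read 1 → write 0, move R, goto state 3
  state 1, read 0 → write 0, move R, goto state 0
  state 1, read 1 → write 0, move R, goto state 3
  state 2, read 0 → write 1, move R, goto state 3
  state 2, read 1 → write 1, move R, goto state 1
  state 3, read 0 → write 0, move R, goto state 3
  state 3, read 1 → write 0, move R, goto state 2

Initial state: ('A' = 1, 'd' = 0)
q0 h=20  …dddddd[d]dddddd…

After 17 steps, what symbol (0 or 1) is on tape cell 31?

0

0) q0 h=20  …dddddd[d]dddddd…
1) q1 h=21  …dddddA[d]dddddd…
2) q0 h=22  …ddddAd[d]dddddd…
3) q1 h=23  …dddAdA[d]dddddd…
4) q0 h=24  …ddAdAd[d]dddddd…
5) q1 h=25  …dAdAdA[d]dddddd…
6) q0 h=26  …AdAdAd[d]dddddd…
7) q1 h=27  …dAdAdA[d]dddddd…
8) q0 h=28  …AdAdAd[d]dddddd…
9) q1 h=29  …dAdAdA[d]dddddd…
10) q0 h=30  …AdAdAd[d]dddddd…
11) q1 h=31  …dAdAdA[d]dddddd…
12) q0 h=32  …AdAdAd[d]dddddd…
13) q1 h=33  …dAdAdA[d]dddddd…
14) q0 h=34  …AdAdAd[d]dddddd|
15) q1 h=35  …dAdAdA[d]ddddd|
16) q0 h=36  …AdAdAd[d]dddd|
17) q1 h=37  …dAdAdA[d]ddd|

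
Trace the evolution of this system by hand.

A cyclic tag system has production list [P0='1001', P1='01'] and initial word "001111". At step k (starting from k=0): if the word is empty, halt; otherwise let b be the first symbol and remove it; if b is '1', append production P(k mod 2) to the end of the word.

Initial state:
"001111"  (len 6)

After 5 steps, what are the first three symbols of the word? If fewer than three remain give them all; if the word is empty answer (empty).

110

t=0: "001111"  (len 6)
t=1: "01111"  (len 5)
t=2: "1111"  (len 4)
t=3: "1111001"  (len 7)
t=4: "11100101"  (len 8)
t=5: "11001011001"  (len 11)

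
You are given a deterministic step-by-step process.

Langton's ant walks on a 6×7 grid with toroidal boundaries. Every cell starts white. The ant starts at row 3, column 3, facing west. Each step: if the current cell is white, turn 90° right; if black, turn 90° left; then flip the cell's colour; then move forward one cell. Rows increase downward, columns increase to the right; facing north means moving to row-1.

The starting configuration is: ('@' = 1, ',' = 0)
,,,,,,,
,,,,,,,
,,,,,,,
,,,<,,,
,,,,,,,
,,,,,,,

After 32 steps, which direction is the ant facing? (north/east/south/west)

east

[0] ,,,,,,,
,,,,,,,
,,,,,,,
,,,<,,,
,,,,,,,
,,,,,,,
[1] ,,,,,,,
,,,,,,,
,,,^,,,
,,,@,,,
,,,,,,,
,,,,,,,
[2] ,,,,,,,
,,,,,,,
,,,@>,,
,,,@,,,
,,,,,,,
,,,,,,,
[3] ,,,,,,,
,,,,,,,
,,,@@,,
,,,@v,,
,,,,,,,
,,,,,,,
[4] ,,,,,,,
,,,,,,,
,,,@@,,
,,,<@,,
,,,,,,,
,,,,,,,
[5] ,,,,,,,
,,,,,,,
,,,@@,,
,,,,@,,
,,,v,,,
,,,,,,,
[6] ,,,,,,,
,,,,,,,
,,,@@,,
,,,,@,,
,,<@,,,
,,,,,,,
[7] ,,,,,,,
,,,,,,,
,,,@@,,
,,^,@,,
,,@@,,,
,,,,,,,
[8] ,,,,,,,
,,,,,,,
,,,@@,,
,,@>@,,
,,@@,,,
,,,,,,,
[9] ,,,,,,,
,,,,,,,
,,,@@,,
,,@@@,,
,,@v,,,
,,,,,,,
[10] ,,,,,,,
,,,,,,,
,,,@@,,
,,@@@,,
,,@,>,,
,,,,,,,
[11] ,,,,,,,
,,,,,,,
,,,@@,,
,,@@@,,
,,@,@,,
,,,,v,,
[12] ,,,,,,,
,,,,,,,
,,,@@,,
,,@@@,,
,,@,@,,
,,,<@,,
[13] ,,,,,,,
,,,,,,,
,,,@@,,
,,@@@,,
,,@^@,,
,,,@@,,
[14] ,,,,,,,
,,,,,,,
,,,@@,,
,,@@@,,
,,@@>,,
,,,@@,,
[15] ,,,,,,,
,,,,,,,
,,,@@,,
,,@@^,,
,,@@,,,
,,,@@,,
[16] ,,,,,,,
,,,,,,,
,,,@@,,
,,@<,,,
,,@@,,,
,,,@@,,
[17] ,,,,,,,
,,,,,,,
,,,@@,,
,,@,,,,
,,@v,,,
,,,@@,,
[18] ,,,,,,,
,,,,,,,
,,,@@,,
,,@,,,,
,,@,>,,
,,,@@,,
[19] ,,,,,,,
,,,,,,,
,,,@@,,
,,@,,,,
,,@,@,,
,,,@v,,
[20] ,,,,,,,
,,,,,,,
,,,@@,,
,,@,,,,
,,@,@,,
,,,@,>,
[21] ,,,,,v,
,,,,,,,
,,,@@,,
,,@,,,,
,,@,@,,
,,,@,@,
[22] ,,,,<@,
,,,,,,,
,,,@@,,
,,@,,,,
,,@,@,,
,,,@,@,
[23] ,,,,@@,
,,,,,,,
,,,@@,,
,,@,,,,
,,@,@,,
,,,@^@,
[24] ,,,,@@,
,,,,,,,
,,,@@,,
,,@,,,,
,,@,@,,
,,,@@>,
[25] ,,,,@@,
,,,,,,,
,,,@@,,
,,@,,,,
,,@,@^,
,,,@@,,
[26] ,,,,@@,
,,,,,,,
,,,@@,,
,,@,,,,
,,@,@@>
,,,@@,,
[27] ,,,,@@,
,,,,,,,
,,,@@,,
,,@,,,,
,,@,@@@
,,,@@,v
[28] ,,,,@@,
,,,,,,,
,,,@@,,
,,@,,,,
,,@,@@@
,,,@@<@
[29] ,,,,@@,
,,,,,,,
,,,@@,,
,,@,,,,
,,@,@^@
,,,@@@@
[30] ,,,,@@,
,,,,,,,
,,,@@,,
,,@,,,,
,,@,<,@
,,,@@@@
[31] ,,,,@@,
,,,,,,,
,,,@@,,
,,@,,,,
,,@,,,@
,,,@v@@
[32] ,,,,@@,
,,,,,,,
,,,@@,,
,,@,,,,
,,@,,,@
,,,@,>@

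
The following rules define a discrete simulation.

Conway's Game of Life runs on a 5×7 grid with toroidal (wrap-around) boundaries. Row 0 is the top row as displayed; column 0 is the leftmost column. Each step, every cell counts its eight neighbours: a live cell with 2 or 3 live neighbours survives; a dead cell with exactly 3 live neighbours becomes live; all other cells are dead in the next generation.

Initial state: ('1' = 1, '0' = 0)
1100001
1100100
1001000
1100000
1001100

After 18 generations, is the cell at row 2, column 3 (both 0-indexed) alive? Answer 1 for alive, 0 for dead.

1

[0] 1100001
1100100
1001000
1100000
1001100
[1] 0011111
0010000
0010001
1111101
0010000
[2] 0110110
0110101
0000011
1000011
0000000
[3] 1110110
0110101
0100100
1000010
1100100
[4] 0000100
0000101
0111101
1000111
0011100
[5] 0000100
1010100
0110000
1000001
0000001
[6] 0001010
0010000
0011001
1100001
1000011
[7] 0000110
0010100
0011001
0110000
0100110
[8] 0000000
0010100
0000000
1100110
0111110
[9] 0100010
0000000
0101110
1100011
1111011
[10] 0100110
0010010
0110110
0000000
0000000
[11] 0000110
0010001
0111110
0000000
0000000
[12] 0000010
0110001
0111110
0011100
0000000
[13] 0000000
1100001
1000010
0100010
0001100
[14] 1000000
1100001
0000010
0000011
0000100
[15] 1100001
1100001
0000010
0000111
0000011
[16] 0100000
0100010
0000100
0000100
0000100
[17] 0000000
0000000
0000110
0001110
0000000
[18] 0000000
0000000
0001010
0001010
0000100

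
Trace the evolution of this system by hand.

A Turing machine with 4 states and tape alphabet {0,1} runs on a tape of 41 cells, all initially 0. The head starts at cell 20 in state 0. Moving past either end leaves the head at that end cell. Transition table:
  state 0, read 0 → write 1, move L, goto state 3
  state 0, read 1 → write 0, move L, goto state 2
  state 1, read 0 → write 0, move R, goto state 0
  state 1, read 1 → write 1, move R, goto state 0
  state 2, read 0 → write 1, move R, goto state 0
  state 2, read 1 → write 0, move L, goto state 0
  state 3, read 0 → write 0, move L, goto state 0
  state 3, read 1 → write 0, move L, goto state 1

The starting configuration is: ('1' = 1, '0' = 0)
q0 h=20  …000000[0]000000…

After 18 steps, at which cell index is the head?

k=0  q0 h=20  …000000[0]000000…
k=1  q3 h=19  …000000[0]100000…
k=2  q0 h=18  …000000[0]010000…
k=3  q3 h=17  …000000[0]101000…
k=4  q0 h=16  …000000[0]010100…
k=5  q3 h=15  …000000[0]101010…
k=6  q0 h=14  …000000[0]010101…
k=7  q3 h=13  …000000[0]101010…
k=8  q0 h=12  …000000[0]010101…
k=9  q3 h=11  …000000[0]101010…
k=10  q0 h=10  …000000[0]010101…
k=11  q3 h= 9  …000000[0]101010…
k=12  q0 h= 8  …000000[0]010101…
k=13  q3 h= 7  …000000[0]101010…
k=14  q0 h= 6  |000000[0]010101…
k=15  q3 h= 5  |00000[0]101010…
k=16  q0 h= 4  |0000[0]010101…
k=17  q3 h= 3  |000[0]101010…
k=18  q0 h= 2  |00[0]010101…

2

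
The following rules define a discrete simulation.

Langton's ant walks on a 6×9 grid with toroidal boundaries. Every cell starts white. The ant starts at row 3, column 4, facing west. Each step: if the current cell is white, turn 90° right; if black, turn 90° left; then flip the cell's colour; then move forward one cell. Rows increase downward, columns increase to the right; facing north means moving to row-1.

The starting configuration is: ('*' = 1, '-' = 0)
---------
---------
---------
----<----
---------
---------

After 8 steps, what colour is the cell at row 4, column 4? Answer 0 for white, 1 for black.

1

step 0: ---------
---------
---------
----<----
---------
---------
step 1: ---------
---------
----^----
----*----
---------
---------
step 2: ---------
---------
----*>---
----*----
---------
---------
step 3: ---------
---------
----**---
----*v---
---------
---------
step 4: ---------
---------
----**---
----<*---
---------
---------
step 5: ---------
---------
----**---
-----*---
----v----
---------
step 6: ---------
---------
----**---
-----*---
---<*----
---------
step 7: ---------
---------
----**---
---^-*---
---**----
---------
step 8: ---------
---------
----**---
---*>*---
---**----
---------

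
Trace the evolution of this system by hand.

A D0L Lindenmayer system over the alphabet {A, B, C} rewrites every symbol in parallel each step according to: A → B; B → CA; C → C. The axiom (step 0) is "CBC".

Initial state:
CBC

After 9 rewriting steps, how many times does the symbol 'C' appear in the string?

gen 0: CBC
gen 1: CCAC
gen 2: CCBC
gen 3: CCCAC
gen 4: CCCBC
gen 5: CCCCAC
gen 6: CCCCBC
gen 7: CCCCCAC
gen 8: CCCCCBC
gen 9: CCCCCCAC

7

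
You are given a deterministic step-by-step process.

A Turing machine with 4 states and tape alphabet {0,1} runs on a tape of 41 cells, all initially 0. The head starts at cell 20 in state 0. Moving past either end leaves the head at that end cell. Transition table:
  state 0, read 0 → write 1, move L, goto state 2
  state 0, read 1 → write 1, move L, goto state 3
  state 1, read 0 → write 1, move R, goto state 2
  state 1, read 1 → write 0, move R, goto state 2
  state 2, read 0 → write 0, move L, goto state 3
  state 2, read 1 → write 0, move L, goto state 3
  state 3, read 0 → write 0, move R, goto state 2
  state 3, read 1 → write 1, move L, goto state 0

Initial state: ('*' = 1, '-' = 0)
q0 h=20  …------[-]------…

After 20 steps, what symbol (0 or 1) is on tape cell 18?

0) q0 h=20  …------[-]------…
1) q2 h=19  …------[-]*-----…
2) q3 h=18  …------[-]-*----…
3) q2 h=19  …------[-]*-----…
4) q3 h=18  …------[-]-*----…
5) q2 h=19  …------[-]*-----…
6) q3 h=18  …------[-]-*----…
7) q2 h=19  …------[-]*-----…
8) q3 h=18  …------[-]-*----…
9) q2 h=19  …------[-]*-----…
10) q3 h=18  …------[-]-*----…
11) q2 h=19  …------[-]*-----…
12) q3 h=18  …------[-]-*----…
13) q2 h=19  …------[-]*-----…
14) q3 h=18  …------[-]-*----…
15) q2 h=19  …------[-]*-----…
16) q3 h=18  …------[-]-*----…
17) q2 h=19  …------[-]*-----…
18) q3 h=18  …------[-]-*----…
19) q2 h=19  …------[-]*-----…
20) q3 h=18  …------[-]-*----…

0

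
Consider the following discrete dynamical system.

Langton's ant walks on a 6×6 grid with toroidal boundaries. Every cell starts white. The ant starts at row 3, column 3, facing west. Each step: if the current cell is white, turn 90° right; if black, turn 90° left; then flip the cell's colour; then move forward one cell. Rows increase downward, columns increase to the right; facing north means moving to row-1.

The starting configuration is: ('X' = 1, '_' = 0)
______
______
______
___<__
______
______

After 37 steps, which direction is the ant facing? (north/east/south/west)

south

k=0  ______
______
______
___<__
______
______
k=1  ______
______
___^__
___X__
______
______
k=2  ______
______
___X>_
___X__
______
______
k=3  ______
______
___XX_
___Xv_
______
______
k=4  ______
______
___XX_
___<X_
______
______
k=5  ______
______
___XX_
____X_
___v__
______
k=6  ______
______
___XX_
____X_
__<X__
______
k=7  ______
______
___XX_
__^_X_
__XX__
______
k=8  ______
______
___XX_
__X>X_
__XX__
______
k=9  ______
______
___XX_
__XXX_
__Xv__
______
k=10  ______
______
___XX_
__XXX_
__X_>_
______
k=11  ______
______
___XX_
__XXX_
__X_X_
____v_
k=12  ______
______
___XX_
__XXX_
__X_X_
___<X_
k=13  ______
______
___XX_
__XXX_
__X^X_
___XX_
k=14  ______
______
___XX_
__XXX_
__XX>_
___XX_
k=15  ______
______
___XX_
__XX^_
__XX__
___XX_
k=16  ______
______
___XX_
__X<__
__XX__
___XX_
k=17  ______
______
___XX_
__X___
__Xv__
___XX_
k=18  ______
______
___XX_
__X___
__X_>_
___XX_
k=19  ______
______
___XX_
__X___
__X_X_
___Xv_
k=20  ______
______
___XX_
__X___
__X_X_
___X_>
k=21  _____v
______
___XX_
__X___
__X_X_
___X_X
k=22  ____<X
______
___XX_
__X___
__X_X_
___X_X
k=23  ____XX
______
___XX_
__X___
__X_X_
___X^X
k=24  ____XX
______
___XX_
__X___
__X_X_
___XX>
k=25  ____XX
______
___XX_
__X___
__X_X^
___XX_
k=26  ____XX
______
___XX_
__X___
>_X_XX
___XX_
k=27  ____XX
______
___XX_
__X___
X_X_XX
v__XX_
k=28  ____XX
______
___XX_
__X___
X_X_XX
X__XX<
k=29  ____XX
______
___XX_
__X___
X_X_X^
X__XXX
k=30  ____XX
______
___XX_
__X___
X_X_<_
X__XXX
k=31  ____XX
______
___XX_
__X___
X_X___
X__XvX
k=32  ____XX
______
___XX_
__X___
X_X___
X__X_>
k=33  ____XX
______
___XX_
__X___
X_X__^
X__X__
k=34  ____XX
______
___XX_
__X___
>_X__X
X__X__
k=35  ____XX
______
___XX_
^_X___
__X__X
X__X__
k=36  ____XX
______
___XX_
X>X___
__X__X
X__X__
k=37  ____XX
______
___XX_
XXX___
_vX__X
X__X__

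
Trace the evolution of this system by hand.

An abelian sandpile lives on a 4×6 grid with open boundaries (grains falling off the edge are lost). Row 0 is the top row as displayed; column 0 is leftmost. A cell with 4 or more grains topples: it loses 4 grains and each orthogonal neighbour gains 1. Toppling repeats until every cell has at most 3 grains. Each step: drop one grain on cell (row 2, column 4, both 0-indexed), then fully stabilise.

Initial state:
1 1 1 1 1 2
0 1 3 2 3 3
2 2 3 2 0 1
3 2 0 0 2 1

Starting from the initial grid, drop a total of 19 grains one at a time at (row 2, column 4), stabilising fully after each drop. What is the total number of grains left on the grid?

0) 1 1 1 1 1 2
0 1 3 2 3 3
2 2 3 2 0 1
3 2 0 0 2 1
1) 1 1 1 1 1 2
0 1 3 2 3 3
2 2 3 2 1 1
3 2 0 0 2 1
2) 1 1 1 1 1 2
0 1 3 2 3 3
2 2 3 2 2 1
3 2 0 0 2 1
3) 1 1 1 1 1 2
0 1 3 2 3 3
2 2 3 2 3 1
3 2 0 0 2 1
4) 1 1 1 1 2 3
0 1 3 3 1 0
2 2 3 3 1 3
3 2 0 0 3 1
5) 1 1 1 1 2 3
0 1 3 3 1 0
2 2 3 3 2 3
3 2 0 0 3 1
6) 1 1 1 1 2 3
0 1 3 3 1 0
2 2 3 3 3 3
3 2 0 0 3 1
7) 1 1 2 2 2 3
0 2 1 1 3 1
2 3 1 2 3 0
3 2 1 2 0 3
8) 1 1 2 2 3 3
0 2 1 2 0 2
2 3 1 3 1 1
3 2 1 2 1 3
9) 1 1 2 2 3 3
0 2 1 2 0 2
2 3 1 3 2 1
3 2 1 2 1 3
10) 1 1 2 2 3 3
0 2 1 2 0 2
2 3 1 3 3 1
3 2 1 2 1 3
11) 1 1 2 2 3 3
0 2 1 3 1 2
2 3 2 0 1 2
3 2 1 3 2 3
12) 1 1 2 2 3 3
0 2 1 3 1 2
2 3 2 0 2 2
3 2 1 3 2 3
13) 1 1 2 2 3 3
0 2 1 3 1 2
2 3 2 0 3 2
3 2 1 3 2 3
14) 1 1 2 2 3 3
0 2 1 3 2 2
2 3 2 1 0 3
3 2 1 3 3 3
15) 1 1 2 2 3 3
0 2 1 3 2 2
2 3 2 1 1 3
3 2 1 3 3 3
16) 1 1 2 2 3 3
0 2 1 3 2 2
2 3 2 1 2 3
3 2 1 3 3 3
17) 1 1 2 2 3 3
0 2 1 3 2 2
2 3 2 1 3 3
3 2 1 3 3 3
18) 1 1 2 2 3 3
0 2 1 3 3 3
2 3 2 3 2 1
3 2 2 0 2 1
19) 1 1 2 2 3 3
0 2 1 3 3 3
2 3 2 3 3 1
3 2 2 0 2 1

48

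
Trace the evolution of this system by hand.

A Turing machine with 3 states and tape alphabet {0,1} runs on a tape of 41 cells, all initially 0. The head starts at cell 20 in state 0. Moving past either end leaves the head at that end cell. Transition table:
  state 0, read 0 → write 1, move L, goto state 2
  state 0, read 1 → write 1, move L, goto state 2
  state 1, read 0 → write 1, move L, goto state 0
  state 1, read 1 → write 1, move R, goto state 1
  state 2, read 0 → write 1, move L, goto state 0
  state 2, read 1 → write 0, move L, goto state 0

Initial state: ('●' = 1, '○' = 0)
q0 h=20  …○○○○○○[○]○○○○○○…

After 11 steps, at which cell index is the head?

9

gen 0: q0 h=20  …○○○○○○[○]○○○○○○…
gen 1: q2 h=19  …○○○○○○[○]●○○○○○…
gen 2: q0 h=18  …○○○○○○[○]●●○○○○…
gen 3: q2 h=17  …○○○○○○[○]●●●○○○…
gen 4: q0 h=16  …○○○○○○[○]●●●●○○…
gen 5: q2 h=15  …○○○○○○[○]●●●●●○…
gen 6: q0 h=14  …○○○○○○[○]●●●●●●…
gen 7: q2 h=13  …○○○○○○[○]●●●●●●…
gen 8: q0 h=12  …○○○○○○[○]●●●●●●…
gen 9: q2 h=11  …○○○○○○[○]●●●●●●…
gen 10: q0 h=10  …○○○○○○[○]●●●●●●…
gen 11: q2 h= 9  …○○○○○○[○]●●●●●●…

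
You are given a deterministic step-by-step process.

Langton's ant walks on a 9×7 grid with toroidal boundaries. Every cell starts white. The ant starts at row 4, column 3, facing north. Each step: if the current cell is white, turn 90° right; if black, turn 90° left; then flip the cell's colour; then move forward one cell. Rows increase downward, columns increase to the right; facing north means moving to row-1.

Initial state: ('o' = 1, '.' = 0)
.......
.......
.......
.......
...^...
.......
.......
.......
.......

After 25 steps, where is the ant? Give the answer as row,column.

6,2

step 0: .......
.......
.......
.......
...^...
.......
.......
.......
.......
step 1: .......
.......
.......
.......
...o>..
.......
.......
.......
.......
step 2: .......
.......
.......
.......
...oo..
....v..
.......
.......
.......
step 3: .......
.......
.......
.......
...oo..
...<o..
.......
.......
.......
step 4: .......
.......
.......
.......
...^o..
...oo..
.......
.......
.......
step 5: .......
.......
.......
.......
..<.o..
...oo..
.......
.......
.......
step 6: .......
.......
.......
..^....
..o.o..
...oo..
.......
.......
.......
step 7: .......
.......
.......
..o>...
..o.o..
...oo..
.......
.......
.......
step 8: .......
.......
.......
..oo...
..ovo..
...oo..
.......
.......
.......
step 9: .......
.......
.......
..oo...
..<oo..
...oo..
.......
.......
.......
step 10: .......
.......
.......
..oo...
...oo..
..voo..
.......
.......
.......
step 11: .......
.......
.......
..oo...
...oo..
.<ooo..
.......
.......
.......
step 12: .......
.......
.......
..oo...
.^.oo..
.oooo..
.......
.......
.......
step 13: .......
.......
.......
..oo...
.o>oo..
.oooo..
.......
.......
.......
step 14: .......
.......
.......
..oo...
.oooo..
.ovoo..
.......
.......
.......
step 15: .......
.......
.......
..oo...
.oooo..
.o.>o..
.......
.......
.......
step 16: .......
.......
.......
..oo...
.oo^o..
.o..o..
.......
.......
.......
step 17: .......
.......
.......
..oo...
.o<.o..
.o..o..
.......
.......
.......
step 18: .......
.......
.......
..oo...
.o..o..
.ov.o..
.......
.......
.......
step 19: .......
.......
.......
..oo...
.o..o..
.<o.o..
.......
.......
.......
step 20: .......
.......
.......
..oo...
.o..o..
..o.o..
.v.....
.......
.......
step 21: .......
.......
.......
..oo...
.o..o..
..o.o..
<o.....
.......
.......
step 22: .......
.......
.......
..oo...
.o..o..
^.o.o..
oo.....
.......
.......
step 23: .......
.......
.......
..oo...
.o..o..
o>o.o..
oo.....
.......
.......
step 24: .......
.......
.......
..oo...
.o..o..
ooo.o..
ov.....
.......
.......
step 25: .......
.......
.......
..oo...
.o..o..
ooo.o..
o.>....
.......
.......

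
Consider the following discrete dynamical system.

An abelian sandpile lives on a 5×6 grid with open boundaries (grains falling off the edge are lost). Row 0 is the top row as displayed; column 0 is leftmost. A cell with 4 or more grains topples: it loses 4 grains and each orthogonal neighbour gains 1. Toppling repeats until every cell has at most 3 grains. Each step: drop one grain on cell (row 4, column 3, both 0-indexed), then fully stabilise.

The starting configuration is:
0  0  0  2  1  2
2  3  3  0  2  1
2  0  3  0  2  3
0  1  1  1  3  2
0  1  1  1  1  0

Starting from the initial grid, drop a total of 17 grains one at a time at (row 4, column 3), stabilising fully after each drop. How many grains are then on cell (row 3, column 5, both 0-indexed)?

3

0) 0  0  0  2  1  2
2  3  3  0  2  1
2  0  3  0  2  3
0  1  1  1  3  2
0  1  1  1  1  0
1) 0  0  0  2  1  2
2  3  3  0  2  1
2  0  3  0  2  3
0  1  1  1  3  2
0  1  1  2  1  0
2) 0  0  0  2  1  2
2  3  3  0  2  1
2  0  3  0  2  3
0  1  1  1  3  2
0  1  1  3  1  0
3) 0  0  0  2  1  2
2  3  3  0  2  1
2  0  3  0  2  3
0  1  1  2  3  2
0  1  2  0  2  0
4) 0  0  0  2  1  2
2  3  3  0  2  1
2  0  3  0  2  3
0  1  1  2  3  2
0  1  2  1  2  0
5) 0  0  0  2  1  2
2  3  3  0  2  1
2  0  3  0  2  3
0  1  1  2  3  2
0  1  2  2  2  0
6) 0  0  0  2  1  2
2  3  3  0  2  1
2  0  3  0  2  3
0  1  1  2  3  2
0  1  2  3  2  0
7) 0  0  0  2  1  2
2  3  3  0  2  1
2  0  3  0  2  3
0  1  1  3  3  2
0  1  3  0  3  0
8) 0  0  0  2  1  2
2  3  3  0  2  1
2  0  3  0  2  3
0  1  1  3  3  2
0  1  3  1  3  0
9) 0  0  0  2  1  2
2  3  3  0  2  1
2  0  3  0  2  3
0  1  1  3  3  2
0  1  3  2  3  0
10) 0  0  0  2  1  2
2  3  3  0  2  1
2  0  3  0  2  3
0  1  1  3  3  2
0  1  3  3  3  0
11) 0  0  0  2  1  2
2  3  3  0  2  1
2  0  3  1  3  3
0  1  3  1  1  3
0  2  0  3  1  1
12) 0  0  0  2  1  2
2  3  3  0  2  1
2  0  3  1  3  3
0  1  3  2  1  3
0  2  1  0  2  1
13) 0  0  0  2  1  2
2  3  3  0  2  1
2  0  3  1  3  3
0  1  3  2  1  3
0  2  1  1  2  1
14) 0  0  0  2  1  2
2  3  3  0  2  1
2  0  3  1  3  3
0  1  3  2  1  3
0  2  1  2  2  1
15) 0  0  0  2  1  2
2  3  3  0  2  1
2  0  3  1  3  3
0  1  3  2  1  3
0  2  1  3  2  1
16) 0  0  0  2  1  2
2  3  3  0  2  1
2  0  3  1  3  3
0  1  3  3  1  3
0  2  2  0  3  1
17) 0  0  0  2  1  2
2  3  3  0  2  1
2  0  3  1  3  3
0  1  3  3  1  3
0  2  2  1  3  1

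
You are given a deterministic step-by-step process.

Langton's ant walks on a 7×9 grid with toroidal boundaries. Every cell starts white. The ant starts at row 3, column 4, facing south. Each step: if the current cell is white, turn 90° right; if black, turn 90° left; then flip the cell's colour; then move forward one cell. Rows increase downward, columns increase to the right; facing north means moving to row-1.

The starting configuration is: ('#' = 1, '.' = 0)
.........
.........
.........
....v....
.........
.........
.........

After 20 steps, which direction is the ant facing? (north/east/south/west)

north

t=0: .........
.........
.........
....v....
.........
.........
.........
t=1: .........
.........
.........
...<#....
.........
.........
.........
t=2: .........
.........
...^.....
...##....
.........
.........
.........
t=3: .........
.........
...#>....
...##....
.........
.........
.........
t=4: .........
.........
...##....
...#v....
.........
.........
.........
t=5: .........
.........
...##....
...#.>...
.........
.........
.........
t=6: .........
.........
...##....
...#.#...
.....v...
.........
.........
t=7: .........
.........
...##....
...#.#...
....<#...
.........
.........
t=8: .........
.........
...##....
...#^#...
....##...
.........
.........
t=9: .........
.........
...##....
...##>...
....##...
.........
.........
t=10: .........
.........
...##^...
...##....
....##...
.........
.........
t=11: .........
.........
...###>..
...##....
....##...
.........
.........
t=12: .........
.........
...####..
...##.v..
....##...
.........
.........
t=13: .........
.........
...####..
...##<#..
....##...
.........
.........
t=14: .........
.........
...##^#..
...####..
....##...
.........
.........
t=15: .........
.........
...#<.#..
...####..
....##...
.........
.........
t=16: .........
.........
...#..#..
...#v##..
....##...
.........
.........
t=17: .........
.........
...#..#..
...#.>#..
....##...
.........
.........
t=18: .........
.........
...#.^#..
...#..#..
....##...
.........
.........
t=19: .........
.........
...#.#>..
...#..#..
....##...
.........
.........
t=20: .........
......^..
...#.#...
...#..#..
....##...
.........
.........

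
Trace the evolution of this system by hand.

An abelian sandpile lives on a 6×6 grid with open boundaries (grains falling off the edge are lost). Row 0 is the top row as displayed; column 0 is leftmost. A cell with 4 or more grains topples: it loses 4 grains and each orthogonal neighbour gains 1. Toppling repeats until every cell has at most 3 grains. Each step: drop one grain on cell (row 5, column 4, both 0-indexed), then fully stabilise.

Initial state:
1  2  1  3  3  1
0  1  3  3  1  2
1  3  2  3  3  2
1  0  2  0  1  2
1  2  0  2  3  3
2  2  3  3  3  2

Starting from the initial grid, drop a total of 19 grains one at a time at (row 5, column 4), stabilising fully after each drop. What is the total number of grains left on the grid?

64

gen 0: 1  2  1  3  3  1
0  1  3  3  1  2
1  3  2  3  3  2
1  0  2  0  1  2
1  2  0  2  3  3
2  2  3  3  3  2
gen 1: 1  2  1  3  3  1
0  1  3  3  1  2
1  3  2  3  3  2
1  0  2  1  2  3
1  2  2  0  2  1
2  3  0  2  3  0
gen 2: 1  2  1  3  3  1
0  1  3  3  1  2
1  3  2  3  3  2
1  0  2  1  2  3
1  2  2  0  3  1
2  3  0  3  0  1
gen 3: 1  2  1  3  3  1
0  1  3  3  1  2
1  3  2  3  3  2
1  0  2  1  2  3
1  2  2  0  3  1
2  3  0  3  1  1
gen 4: 1  2  1  3  3  1
0  1  3  3  1  2
1  3  2  3  3  2
1  0  2  1  2  3
1  2  2  0  3  1
2  3  0  3  2  1
gen 5: 1  2  1  3  3  1
0  1  3  3  1  2
1  3  2  3  3  2
1  0  2  1  2  3
1  2  2  0  3  1
2  3  0  3  3  1
gen 6: 1  2  1  3  3  1
0  1  3  3  1  2
1  3  2  3  3  2
1  0  2  1  3  3
1  2  2  2  0  2
2  3  1  0  2  2
gen 7: 1  2  1  3  3  1
0  1  3  3  1  2
1  3  2  3  3  2
1  0  2  1  3  3
1  2  2  2  0  2
2  3  1  0  3  2
gen 8: 1  2  1  3  3  1
0  1  3  3  1  2
1  3  2  3  3  2
1  0  2  1  3  3
1  2  2  2  1  2
2  3  1  1  0  3
gen 9: 1  2  1  3  3  1
0  1  3  3  1  2
1  3  2  3  3  2
1  0  2  1  3  3
1  2  2  2  1  2
2  3  1  1  1  3
gen 10: 1  2  1  3  3  1
0  1  3  3  1  2
1  3  2  3  3  2
1  0  2  1  3  3
1  2  2  2  1  2
2  3  1  1  2  3
gen 11: 1  2  1  3  3  1
0  1  3  3  1  2
1  3  2  3  3  2
1  0  2  1  3  3
1  2  2  2  1  2
2  3  1  1  3  3
gen 12: 1  2  1  3  3  1
0  1  3  3  1  2
1  3  2  3  3  2
1  0  2  1  3  3
1  2  2  2  2  3
2  3  1  2  1  0
gen 13: 1  2  1  3  3  1
0  1  3  3  1  2
1  3  2  3  3  2
1  0  2  1  3  3
1  2  2  2  2  3
2  3  1  2  2  0
gen 14: 1  2  1  3  3  1
0  1  3  3  1  2
1  3  2  3  3  2
1  0  2  1  3  3
1  2  2  2  2  3
2  3  1  2  3  0
gen 15: 1  2  1  3  3  1
0  1  3  3  1  2
1  3  2  3  3  2
1  0  2  1  3  3
1  2  2  2  3  3
2  3  1  3  0  1
gen 16: 1  2  1  3  3  1
0  1  3  3  1  2
1  3  2  3  3  2
1  0  2  1  3  3
1  2  2  2  3  3
2  3  1  3  1  1
gen 17: 1  2  1  3  3  1
0  1  3  3  1  2
1  3  2  3  3  2
1  0  2  1  3  3
1  2  2  2  3  3
2  3  1  3  2  1
gen 18: 1  2  1  3  3  1
0  1  3  3  1  2
1  3  2  3  3  2
1  0  2  1  3  3
1  2  2  2  3  3
2  3  1  3  3  1
gen 19: 1  2  3  1  1  3
0  3  1  3  1  0
2  0  2  3  3  1
1  2  1  1  3  2
1  3  0  2  3  1
2  3  3  1  2  3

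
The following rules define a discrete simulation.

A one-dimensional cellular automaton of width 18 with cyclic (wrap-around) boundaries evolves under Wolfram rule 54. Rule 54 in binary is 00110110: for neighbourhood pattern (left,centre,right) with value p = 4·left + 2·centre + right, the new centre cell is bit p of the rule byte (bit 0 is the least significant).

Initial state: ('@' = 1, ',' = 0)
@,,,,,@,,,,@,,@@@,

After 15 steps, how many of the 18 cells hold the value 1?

12

gen 0: @,,,,,@,,,,@,,@@@,
gen 1: @@,,,@@@,,@@@@,,,@
gen 2: ,,@,@,,,@@,,,,@,@,
gen 3: ,@@@@@,@,,@,,@@@@@
gen 4: @,,,,,@@@@@@@,,,,,
gen 5: @@,,,@,,,,,,,@,,,@
gen 6: ,,@,@@@,,,,,@@@,@,
gen 7: ,@@@,,,@,,,@,,,@@@
gen 8: @,,,@,@@@,@@@,@,,,
gen 9: @@,@@@,,,@,,,@@@,@
gen 10: ,,@,,,@,@@@,@,,,@,
gen 11: ,@@@,@@@,,,@@@,@@@
gen 12: @,,,@,,,@,@,,,@,,,
gen 13: @@,@@@,@@@@@,@@@,@
gen 14: ,,@,,,@,,,,,@,,,@,
gen 15: ,@@@,@@@,,,@@@,@@@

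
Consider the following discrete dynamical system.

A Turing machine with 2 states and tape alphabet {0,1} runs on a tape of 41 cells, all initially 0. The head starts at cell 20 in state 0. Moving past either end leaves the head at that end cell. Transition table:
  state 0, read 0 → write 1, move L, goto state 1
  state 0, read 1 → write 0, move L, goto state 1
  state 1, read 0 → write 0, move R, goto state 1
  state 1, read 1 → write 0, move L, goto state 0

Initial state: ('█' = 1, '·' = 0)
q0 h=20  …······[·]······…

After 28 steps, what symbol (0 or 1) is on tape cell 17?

0

step 0: q0 h=20  …······[·]······…
step 1: q1 h=19  …······[·]█·····…
step 2: q1 h=20  …······[█]······…
step 3: q0 h=19  …······[·]······…
step 4: q1 h=18  …······[·]█·····…
step 5: q1 h=19  …······[█]······…
step 6: q0 h=18  …······[·]······…
step 7: q1 h=17  …······[·]█·····…
step 8: q1 h=18  …······[█]······…
step 9: q0 h=17  …······[·]······…
step 10: q1 h=16  …······[·]█·····…
step 11: q1 h=17  …······[█]······…
step 12: q0 h=16  …······[·]······…
step 13: q1 h=15  …······[·]█·····…
step 14: q1 h=16  …······[█]······…
step 15: q0 h=15  …······[·]······…
step 16: q1 h=14  …······[·]█·····…
step 17: q1 h=15  …······[█]······…
step 18: q0 h=14  …······[·]······…
step 19: q1 h=13  …······[·]█·····…
step 20: q1 h=14  …······[█]······…
step 21: q0 h=13  …······[·]······…
step 22: q1 h=12  …······[·]█·····…
step 23: q1 h=13  …······[█]······…
step 24: q0 h=12  …······[·]······…
step 25: q1 h=11  …······[·]█·····…
step 26: q1 h=12  …······[█]······…
step 27: q0 h=11  …······[·]······…
step 28: q1 h=10  …······[·]█·····…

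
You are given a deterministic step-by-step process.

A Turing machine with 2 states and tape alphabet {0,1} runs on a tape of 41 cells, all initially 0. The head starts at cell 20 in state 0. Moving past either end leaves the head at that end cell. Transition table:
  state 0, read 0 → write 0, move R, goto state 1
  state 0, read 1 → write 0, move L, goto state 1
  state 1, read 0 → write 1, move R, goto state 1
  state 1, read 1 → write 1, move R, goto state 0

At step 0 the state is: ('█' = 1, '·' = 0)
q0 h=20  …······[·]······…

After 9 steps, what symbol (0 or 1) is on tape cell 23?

k=0  q0 h=20  …······[·]······…
k=1  q1 h=21  …······[·]······…
k=2  q1 h=22  …·····█[·]······…
k=3  q1 h=23  …····██[·]······…
k=4  q1 h=24  …···███[·]······…
k=5  q1 h=25  …··████[·]······…
k=6  q1 h=26  …·█████[·]······…
k=7  q1 h=27  …██████[·]······…
k=8  q1 h=28  …██████[·]······…
k=9  q1 h=29  …██████[·]······…

1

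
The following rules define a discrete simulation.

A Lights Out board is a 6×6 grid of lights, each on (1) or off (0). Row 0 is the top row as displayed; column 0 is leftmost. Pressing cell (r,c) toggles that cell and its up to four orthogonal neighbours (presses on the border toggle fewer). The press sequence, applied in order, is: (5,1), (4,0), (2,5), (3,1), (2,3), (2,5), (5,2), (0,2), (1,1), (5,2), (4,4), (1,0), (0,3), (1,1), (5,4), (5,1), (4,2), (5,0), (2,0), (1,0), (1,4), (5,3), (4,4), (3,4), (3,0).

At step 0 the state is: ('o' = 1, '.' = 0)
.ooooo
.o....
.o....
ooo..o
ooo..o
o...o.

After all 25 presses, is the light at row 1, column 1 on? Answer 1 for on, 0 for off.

t=0: .ooooo
.o....
.o....
ooo..o
ooo..o
o...o.
t=1: .ooooo
.o....
.o....
ooo..o
o.o..o
.oo.o.
t=2: .ooooo
.o....
.o....
.oo..o
.oo..o
ooo.o.
t=3: .ooooo
.o...o
.o..oo
.oo...
.oo..o
ooo.o.
t=4: .ooooo
.o...o
....oo
o.....
..o..o
ooo.o.
t=5: .ooooo
.o.o.o
..oo.o
o..o..
..o..o
ooo.o.
t=6: .ooooo
.o.o..
..ooo.
o..o.o
..o..o
ooo.o.
t=7: .ooooo
.o.o..
..ooo.
o..o.o
.....o
o..oo.
t=8: ....oo
.ooo..
..ooo.
o..o.o
.....o
o..oo.
t=9: .o..oo
o..o..
.oooo.
o..o.o
.....o
o..oo.
t=10: .o..oo
o..o..
.oooo.
o..o.o
..o..o
ooo.o.
t=11: .o..oo
o..o..
.oooo.
o..ooo
..ooo.
ooo...
t=12: oo..oo
.o.o..
ooooo.
o..ooo
..ooo.
ooo...
t=13: oooo.o
.o....
ooooo.
o..ooo
..ooo.
ooo...
t=14: o.oo.o
o.o...
o.ooo.
o..ooo
..ooo.
ooo...
t=15: o.oo.o
o.o...
o.ooo.
o..ooo
..oo..
oooooo
t=16: o.oo.o
o.o...
o.ooo.
o..ooo
.ooo..
...ooo
t=17: o.oo.o
o.o...
o.ooo.
o.oooo
......
..oooo
t=18: o.oo.o
o.o...
o.ooo.
o.oooo
o.....
oooooo
t=19: o.oo.o
..o...
.oooo.
..oooo
o.....
oooooo
t=20: ..oo.o
ooo...
ooooo.
..oooo
o.....
oooooo
t=21: ..oooo
oooooo
oooo..
..oooo
o.....
oooooo
t=22: ..oooo
oooooo
oooo..
..oooo
o..o..
oo...o
t=23: ..oooo
oooooo
oooo..
..oo.o
o...oo
oo..oo
t=24: ..oooo
oooooo
ooooo.
..o.o.
o....o
oo..oo
t=25: ..oooo
oooooo
.oooo.
ooo.o.
.....o
oo..oo

1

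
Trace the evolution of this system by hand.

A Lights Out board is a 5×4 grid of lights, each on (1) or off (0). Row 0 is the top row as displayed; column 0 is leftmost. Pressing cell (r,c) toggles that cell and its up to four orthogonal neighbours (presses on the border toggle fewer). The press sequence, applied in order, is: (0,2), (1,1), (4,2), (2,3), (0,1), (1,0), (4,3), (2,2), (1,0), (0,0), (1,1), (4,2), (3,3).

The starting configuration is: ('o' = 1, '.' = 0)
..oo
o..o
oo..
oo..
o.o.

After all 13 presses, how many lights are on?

9

step 0: ..oo
o..o
oo..
oo..
o.o.
step 1: .o..
o.oo
oo..
oo..
o.o.
step 2: ....
.o.o
o...
oo..
o.o.
step 3: ....
.o.o
o...
ooo.
oo.o
step 4: ....
.o..
o.oo
oooo
oo.o
step 5: ooo.
....
o.oo
oooo
oo.o
step 6: .oo.
oo..
..oo
oooo
oo.o
step 7: .oo.
oo..
..oo
ooo.
ooo.
step 8: .oo.
ooo.
.o..
oo..
ooo.
step 9: ooo.
..o.
oo..
oo..
ooo.
step 10: ..o.
o.o.
oo..
oo..
ooo.
step 11: .oo.
.o..
o...
oo..
ooo.
step 12: .oo.
.o..
o...
ooo.
o..o
step 13: .oo.
.o..
o..o
oo.o
o...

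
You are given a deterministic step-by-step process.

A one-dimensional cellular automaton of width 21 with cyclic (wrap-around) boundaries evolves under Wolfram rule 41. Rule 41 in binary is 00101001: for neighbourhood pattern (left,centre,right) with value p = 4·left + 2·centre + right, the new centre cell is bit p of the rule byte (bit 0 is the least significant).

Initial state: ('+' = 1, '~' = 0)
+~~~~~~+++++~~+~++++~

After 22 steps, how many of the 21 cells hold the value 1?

[0] +~~~~~~+++++~~+~++++~
[1] ~~++++~+~~~~~~~++~~~+
[2] ~~+~~~+~~+++++~+~~+~~
[3] +~~~+~~~~+~~~~+~~~~~+
[4] ~~+~~~++~~~++~~~+++~+
[5] ~~~~+~+~~+~+~~+~+~~+~
[6] +++~~+~~~~+~~~~+~~~~~
[7] +~~~~~~++~~~++~~~+++~
[8] ~~++++~+~~+~+~~+~+~~+
[9] ~~+~~~+~~~~+~~~~+~~~~
[10] +~~~+~~~++~~~++~~~+++
[11] ~~+~~~+~+~~+~+~~+~+~~
[12] +~~~+~~+~~~~+~~~~+~~+
[13] ~~+~~~~~~++~~~++~~~~+
[14] ~~~~++++~+~~+~+~~++~~
[15] +++~+~~~+~~~~+~~~+~~+
[16] ~~~+~~+~~~++~~~+~~~~+
[17] ~+~~~~~~+~+~~+~~~++~~
[18] ~~~++++~~+~~~~~+~+~~+
[19] ~+~+~~~~~~~+++~~+~~~~
[20] ~~+~~+++++~+~~~~~~+++
[21] ~~~~~+~~~~+~~++++~+~~
[22] ++++~~~++~~~~+~~~+~~+

9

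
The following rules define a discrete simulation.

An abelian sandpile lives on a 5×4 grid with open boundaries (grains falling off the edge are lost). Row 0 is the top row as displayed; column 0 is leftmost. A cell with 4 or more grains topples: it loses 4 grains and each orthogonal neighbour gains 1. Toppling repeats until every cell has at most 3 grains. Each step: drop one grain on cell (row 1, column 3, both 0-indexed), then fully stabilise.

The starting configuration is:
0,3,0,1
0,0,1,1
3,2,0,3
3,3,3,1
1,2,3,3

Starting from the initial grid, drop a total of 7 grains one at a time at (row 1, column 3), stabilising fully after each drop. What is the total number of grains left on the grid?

[0] 0,3,0,1
0,0,1,1
3,2,0,3
3,3,3,1
1,2,3,3
[1] 0,3,0,1
0,0,1,2
3,2,0,3
3,3,3,1
1,2,3,3
[2] 0,3,0,1
0,0,1,3
3,2,0,3
3,3,3,1
1,2,3,3
[3] 0,3,0,2
0,0,2,1
3,2,1,0
3,3,3,2
1,2,3,3
[4] 0,3,0,2
0,0,2,2
3,2,1,0
3,3,3,2
1,2,3,3
[5] 0,3,0,2
0,0,2,3
3,2,1,0
3,3,3,2
1,2,3,3
[6] 0,3,0,3
0,0,3,0
3,2,1,1
3,3,3,2
1,2,3,3
[7] 0,3,0,3
0,0,3,1
3,2,1,1
3,3,3,2
1,2,3,3

37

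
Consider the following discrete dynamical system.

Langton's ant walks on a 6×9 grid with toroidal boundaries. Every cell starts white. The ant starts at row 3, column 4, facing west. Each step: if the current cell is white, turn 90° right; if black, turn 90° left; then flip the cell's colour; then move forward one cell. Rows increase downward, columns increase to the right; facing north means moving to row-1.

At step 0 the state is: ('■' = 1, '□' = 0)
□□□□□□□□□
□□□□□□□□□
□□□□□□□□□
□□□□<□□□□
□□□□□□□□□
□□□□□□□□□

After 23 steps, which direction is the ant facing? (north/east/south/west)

north

t=0: □□□□□□□□□
□□□□□□□□□
□□□□□□□□□
□□□□<□□□□
□□□□□□□□□
□□□□□□□□□
t=1: □□□□□□□□□
□□□□□□□□□
□□□□^□□□□
□□□□■□□□□
□□□□□□□□□
□□□□□□□□□
t=2: □□□□□□□□□
□□□□□□□□□
□□□□■>□□□
□□□□■□□□□
□□□□□□□□□
□□□□□□□□□
t=3: □□□□□□□□□
□□□□□□□□□
□□□□■■□□□
□□□□■v□□□
□□□□□□□□□
□□□□□□□□□
t=4: □□□□□□□□□
□□□□□□□□□
□□□□■■□□□
□□□□<■□□□
□□□□□□□□□
□□□□□□□□□
t=5: □□□□□□□□□
□□□□□□□□□
□□□□■■□□□
□□□□□■□□□
□□□□v□□□□
□□□□□□□□□
t=6: □□□□□□□□□
□□□□□□□□□
□□□□■■□□□
□□□□□■□□□
□□□<■□□□□
□□□□□□□□□
t=7: □□□□□□□□□
□□□□□□□□□
□□□□■■□□□
□□□^□■□□□
□□□■■□□□□
□□□□□□□□□
t=8: □□□□□□□□□
□□□□□□□□□
□□□□■■□□□
□□□■>■□□□
□□□■■□□□□
□□□□□□□□□
t=9: □□□□□□□□□
□□□□□□□□□
□□□□■■□□□
□□□■■■□□□
□□□■v□□□□
□□□□□□□□□
t=10: □□□□□□□□□
□□□□□□□□□
□□□□■■□□□
□□□■■■□□□
□□□■□>□□□
□□□□□□□□□
t=11: □□□□□□□□□
□□□□□□□□□
□□□□■■□□□
□□□■■■□□□
□□□■□■□□□
□□□□□v□□□
t=12: □□□□□□□□□
□□□□□□□□□
□□□□■■□□□
□□□■■■□□□
□□□■□■□□□
□□□□<■□□□
t=13: □□□□□□□□□
□□□□□□□□□
□□□□■■□□□
□□□■■■□□□
□□□■^■□□□
□□□□■■□□□
t=14: □□□□□□□□□
□□□□□□□□□
□□□□■■□□□
□□□■■■□□□
□□□■■>□□□
□□□□■■□□□
t=15: □□□□□□□□□
□□□□□□□□□
□□□□■■□□□
□□□■■^□□□
□□□■■□□□□
□□□□■■□□□
t=16: □□□□□□□□□
□□□□□□□□□
□□□□■■□□□
□□□■<□□□□
□□□■■□□□□
□□□□■■□□□
t=17: □□□□□□□□□
□□□□□□□□□
□□□□■■□□□
□□□■□□□□□
□□□■v□□□□
□□□□■■□□□
t=18: □□□□□□□□□
□□□□□□□□□
□□□□■■□□□
□□□■□□□□□
□□□■□>□□□
□□□□■■□□□
t=19: □□□□□□□□□
□□□□□□□□□
□□□□■■□□□
□□□■□□□□□
□□□■□■□□□
□□□□■v□□□
t=20: □□□□□□□□□
□□□□□□□□□
□□□□■■□□□
□□□■□□□□□
□□□■□■□□□
□□□□■□>□□
t=21: □□□□□□v□□
□□□□□□□□□
□□□□■■□□□
□□□■□□□□□
□□□■□■□□□
□□□□■□■□□
t=22: □□□□□<■□□
□□□□□□□□□
□□□□■■□□□
□□□■□□□□□
□□□■□■□□□
□□□□■□■□□
t=23: □□□□□■■□□
□□□□□□□□□
□□□□■■□□□
□□□■□□□□□
□□□■□■□□□
□□□□■^■□□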